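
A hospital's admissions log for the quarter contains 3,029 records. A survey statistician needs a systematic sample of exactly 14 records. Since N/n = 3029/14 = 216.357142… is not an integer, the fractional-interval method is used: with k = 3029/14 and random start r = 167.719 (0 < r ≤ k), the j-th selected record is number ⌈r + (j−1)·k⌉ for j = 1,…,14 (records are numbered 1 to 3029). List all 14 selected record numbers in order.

j=1: r + 0k = 167.719 → ⌈·⌉ = 168
j=2: r + 1k = 384.076142… → ⌈·⌉ = 385
j=3: r + 2k = 600.433285… → ⌈·⌉ = 601
j=4: r + 3k = 816.790428… → ⌈·⌉ = 817
j=5: r + 4k = 1033.147571… → ⌈·⌉ = 1034
j=6: r + 5k = 1249.504714… → ⌈·⌉ = 1250
j=7: r + 6k = 1465.861857… → ⌈·⌉ = 1466
j=8: r + 7k = 1682.219 → ⌈·⌉ = 1683
j=9: r + 8k = 1898.576142… → ⌈·⌉ = 1899
j=10: r + 9k = 2114.933285… → ⌈·⌉ = 2115
j=11: r + 10k = 2331.290428… → ⌈·⌉ = 2332
j=12: r + 11k = 2547.647571… → ⌈·⌉ = 2548
j=13: r + 12k = 2764.004714… → ⌈·⌉ = 2765
j=14: r + 13k = 2980.361857… → ⌈·⌉ = 2981

168, 385, 601, 817, 1034, 1250, 1466, 1683, 1899, 2115, 2332, 2548, 2765, 2981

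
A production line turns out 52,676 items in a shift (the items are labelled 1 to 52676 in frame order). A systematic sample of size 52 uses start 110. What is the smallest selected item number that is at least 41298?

k = 52676/52 = 1013
Steps past start: ⌈(41298 − 110)/1013⌉ = ⌈41188/1013⌉ = 41
Selected item: 110 + 41×1013 = 41643

41643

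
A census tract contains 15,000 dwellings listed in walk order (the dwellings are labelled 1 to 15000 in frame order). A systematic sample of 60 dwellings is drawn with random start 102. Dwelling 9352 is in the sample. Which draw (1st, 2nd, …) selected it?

k = 15000/60 = 250
position = (9352 − 102)/250 + 1 = 9250/250 + 1 = 37 + 1 = 38

38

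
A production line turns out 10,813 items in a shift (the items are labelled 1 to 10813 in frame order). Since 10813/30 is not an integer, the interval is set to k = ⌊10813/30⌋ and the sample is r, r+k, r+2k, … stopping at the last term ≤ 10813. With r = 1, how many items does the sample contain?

31

k = ⌊10813/30⌋ = 360
Achieved size = ⌊(10813 − 1)/360⌋ + 1 = ⌊10812/360⌋ + 1 = 30 + 1 = 31
(last selection: 1 + 30×360 = 10801 ≤ 10813; next would be 11161 > 10813)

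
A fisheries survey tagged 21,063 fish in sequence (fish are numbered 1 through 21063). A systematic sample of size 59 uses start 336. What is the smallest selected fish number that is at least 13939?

14259

k = 21063/59 = 357
Steps past start: ⌈(13939 − 336)/357⌉ = ⌈13603/357⌉ = 39
Selected fish: 336 + 39×357 = 14259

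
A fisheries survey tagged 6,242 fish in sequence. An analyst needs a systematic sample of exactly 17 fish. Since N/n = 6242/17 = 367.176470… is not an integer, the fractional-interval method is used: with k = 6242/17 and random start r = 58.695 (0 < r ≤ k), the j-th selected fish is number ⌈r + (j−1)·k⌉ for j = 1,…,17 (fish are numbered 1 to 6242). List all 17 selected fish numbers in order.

59, 426, 794, 1161, 1528, 1895, 2262, 2629, 2997, 3364, 3731, 4098, 4465, 4832, 5200, 5567, 5934

j=1: r + 0k = 58.695 → ⌈·⌉ = 59
j=2: r + 1k = 425.871470… → ⌈·⌉ = 426
j=3: r + 2k = 793.047941… → ⌈·⌉ = 794
j=4: r + 3k = 1160.224411… → ⌈·⌉ = 1161
j=5: r + 4k = 1527.400882… → ⌈·⌉ = 1528
j=6: r + 5k = 1894.577352… → ⌈·⌉ = 1895
j=7: r + 6k = 2261.753823… → ⌈·⌉ = 2262
j=8: r + 7k = 2628.930294… → ⌈·⌉ = 2629
j=9: r + 8k = 2996.106764… → ⌈·⌉ = 2997
j=10: r + 9k = 3363.283235… → ⌈·⌉ = 3364
j=11: r + 10k = 3730.459705… → ⌈·⌉ = 3731
j=12: r + 11k = 4097.636176… → ⌈·⌉ = 4098
j=13: r + 12k = 4464.812647… → ⌈·⌉ = 4465
j=14: r + 13k = 4831.989117… → ⌈·⌉ = 4832
j=15: r + 14k = 5199.165588… → ⌈·⌉ = 5200
j=16: r + 15k = 5566.342058… → ⌈·⌉ = 5567
j=17: r + 16k = 5933.518529… → ⌈·⌉ = 5934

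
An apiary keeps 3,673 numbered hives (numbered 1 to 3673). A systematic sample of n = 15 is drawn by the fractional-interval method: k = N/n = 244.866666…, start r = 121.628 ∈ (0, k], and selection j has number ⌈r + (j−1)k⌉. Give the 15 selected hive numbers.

122, 367, 612, 857, 1102, 1346, 1591, 1836, 2081, 2326, 2571, 2816, 3061, 3305, 3550

j=1: r + 0k = 121.628 → ⌈·⌉ = 122
j=2: r + 1k = 366.494666… → ⌈·⌉ = 367
j=3: r + 2k = 611.361333… → ⌈·⌉ = 612
j=4: r + 3k = 856.228 → ⌈·⌉ = 857
j=5: r + 4k = 1101.094666… → ⌈·⌉ = 1102
j=6: r + 5k = 1345.961333… → ⌈·⌉ = 1346
j=7: r + 6k = 1590.828 → ⌈·⌉ = 1591
j=8: r + 7k = 1835.694666… → ⌈·⌉ = 1836
j=9: r + 8k = 2080.561333… → ⌈·⌉ = 2081
j=10: r + 9k = 2325.428 → ⌈·⌉ = 2326
j=11: r + 10k = 2570.294666… → ⌈·⌉ = 2571
j=12: r + 11k = 2815.161333… → ⌈·⌉ = 2816
j=13: r + 12k = 3060.028 → ⌈·⌉ = 3061
j=14: r + 13k = 3304.894666… → ⌈·⌉ = 3305
j=15: r + 14k = 3549.761333… → ⌈·⌉ = 3550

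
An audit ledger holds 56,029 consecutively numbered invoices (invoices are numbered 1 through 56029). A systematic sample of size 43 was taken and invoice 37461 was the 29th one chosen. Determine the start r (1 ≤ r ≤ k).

977

k = 56029/43 = 1303
r = 37461 − (29−1)×1303 = 37461 − 36484 = 977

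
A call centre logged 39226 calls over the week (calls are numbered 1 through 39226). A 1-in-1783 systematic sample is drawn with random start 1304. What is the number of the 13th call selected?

22700

k = 1783
13th selection = r + (13−1)·k = 1304 + 12×1783 = 1304 + 21396 = 22700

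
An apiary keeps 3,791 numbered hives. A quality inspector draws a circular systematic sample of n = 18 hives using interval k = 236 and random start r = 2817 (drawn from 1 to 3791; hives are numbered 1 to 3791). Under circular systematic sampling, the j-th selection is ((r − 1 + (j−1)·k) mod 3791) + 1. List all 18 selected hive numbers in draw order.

2817, 3053, 3289, 3525, 3761, 206, 442, 678, 914, 1150, 1386, 1622, 1858, 2094, 2330, 2566, 2802, 3038

Selection 1: 2817
Selection 2: 2817 + 236 = 3053
Selection 3: 3053 + 236 = 3289
Selection 4: 3289 + 236 = 3525
Selection 5: 3525 + 236 = 3761
Selection 6: 3761 + 236 = 3997 → 3997 − 3791 = 206
Selection 7: 206 + 236 = 442
Selection 8: 442 + 236 = 678
Selection 9: 678 + 236 = 914
Selection 10: 914 + 236 = 1150
Selection 11: 1150 + 236 = 1386
Selection 12: 1386 + 236 = 1622
Selection 13: 1622 + 236 = 1858
Selection 14: 1858 + 236 = 2094
Selection 15: 2094 + 236 = 2330
Selection 16: 2330 + 236 = 2566
Selection 17: 2566 + 236 = 2802
Selection 18: 2802 + 236 = 3038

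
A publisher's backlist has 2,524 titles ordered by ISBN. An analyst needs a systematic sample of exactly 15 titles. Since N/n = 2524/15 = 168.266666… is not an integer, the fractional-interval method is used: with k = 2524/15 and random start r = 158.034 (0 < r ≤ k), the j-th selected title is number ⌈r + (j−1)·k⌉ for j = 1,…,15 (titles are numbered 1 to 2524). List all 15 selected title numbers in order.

159, 327, 495, 663, 832, 1000, 1168, 1336, 1505, 1673, 1841, 2009, 2178, 2346, 2514

j=1: r + 0k = 158.034 → ⌈·⌉ = 159
j=2: r + 1k = 326.300666… → ⌈·⌉ = 327
j=3: r + 2k = 494.567333… → ⌈·⌉ = 495
j=4: r + 3k = 662.834 → ⌈·⌉ = 663
j=5: r + 4k = 831.100666… → ⌈·⌉ = 832
j=6: r + 5k = 999.367333… → ⌈·⌉ = 1000
j=7: r + 6k = 1167.634 → ⌈·⌉ = 1168
j=8: r + 7k = 1335.900666… → ⌈·⌉ = 1336
j=9: r + 8k = 1504.167333… → ⌈·⌉ = 1505
j=10: r + 9k = 1672.434 → ⌈·⌉ = 1673
j=11: r + 10k = 1840.700666… → ⌈·⌉ = 1841
j=12: r + 11k = 2008.967333… → ⌈·⌉ = 2009
j=13: r + 12k = 2177.234 → ⌈·⌉ = 2178
j=14: r + 13k = 2345.500666… → ⌈·⌉ = 2346
j=15: r + 14k = 2513.767333… → ⌈·⌉ = 2514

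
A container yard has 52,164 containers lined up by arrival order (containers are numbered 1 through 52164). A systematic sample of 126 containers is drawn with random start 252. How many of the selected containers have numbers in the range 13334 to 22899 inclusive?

k = 52164/126 = 414
First selection ≥ 13334: 252 + ⌈(13334−252)/414⌉·414 = 252 + 32×414 = 13500
Last selection ≤ 22899: 252 + ⌊(22899−252)/414⌋·414 = 252 + 54×414 = 22608
Count = 54 − 32 + 1 = 23

23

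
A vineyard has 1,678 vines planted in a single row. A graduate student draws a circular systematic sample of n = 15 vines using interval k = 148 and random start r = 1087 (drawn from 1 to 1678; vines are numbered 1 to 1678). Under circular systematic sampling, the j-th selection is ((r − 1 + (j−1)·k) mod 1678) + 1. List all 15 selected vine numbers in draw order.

Selection 1: 1087
Selection 2: 1087 + 148 = 1235
Selection 3: 1235 + 148 = 1383
Selection 4: 1383 + 148 = 1531
Selection 5: 1531 + 148 = 1679 → 1679 − 1678 = 1
Selection 6: 1 + 148 = 149
Selection 7: 149 + 148 = 297
Selection 8: 297 + 148 = 445
Selection 9: 445 + 148 = 593
Selection 10: 593 + 148 = 741
Selection 11: 741 + 148 = 889
Selection 12: 889 + 148 = 1037
Selection 13: 1037 + 148 = 1185
Selection 14: 1185 + 148 = 1333
Selection 15: 1333 + 148 = 1481

1087, 1235, 1383, 1531, 1, 149, 297, 445, 593, 741, 889, 1037, 1185, 1333, 1481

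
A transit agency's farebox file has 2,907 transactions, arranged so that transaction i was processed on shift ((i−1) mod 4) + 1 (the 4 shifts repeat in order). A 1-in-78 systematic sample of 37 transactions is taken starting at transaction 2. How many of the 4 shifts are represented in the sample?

Consecutive selections differ by k = 78, so their shift numbers differ by 78 mod 4 = 2.
gcd(78, 4) = 2, so the sample visits 4/2 = 2 distinct residues mod 4.
Start 2 is shift 2; the shifts hit are 2, 4.

2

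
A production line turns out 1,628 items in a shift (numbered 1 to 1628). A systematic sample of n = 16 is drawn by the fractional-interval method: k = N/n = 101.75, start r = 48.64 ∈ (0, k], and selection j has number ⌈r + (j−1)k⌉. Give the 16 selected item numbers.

49, 151, 253, 354, 456, 558, 660, 761, 863, 965, 1067, 1168, 1270, 1372, 1474, 1575

j=1: r + 0k = 48.64 → ⌈·⌉ = 49
j=2: r + 1k = 150.39 → ⌈·⌉ = 151
j=3: r + 2k = 252.14 → ⌈·⌉ = 253
j=4: r + 3k = 353.89 → ⌈·⌉ = 354
j=5: r + 4k = 455.64 → ⌈·⌉ = 456
j=6: r + 5k = 557.39 → ⌈·⌉ = 558
j=7: r + 6k = 659.14 → ⌈·⌉ = 660
j=8: r + 7k = 760.89 → ⌈·⌉ = 761
j=9: r + 8k = 862.64 → ⌈·⌉ = 863
j=10: r + 9k = 964.39 → ⌈·⌉ = 965
j=11: r + 10k = 1066.14 → ⌈·⌉ = 1067
j=12: r + 11k = 1167.89 → ⌈·⌉ = 1168
j=13: r + 12k = 1269.64 → ⌈·⌉ = 1270
j=14: r + 13k = 1371.39 → ⌈·⌉ = 1372
j=15: r + 14k = 1473.14 → ⌈·⌉ = 1474
j=16: r + 15k = 1574.89 → ⌈·⌉ = 1575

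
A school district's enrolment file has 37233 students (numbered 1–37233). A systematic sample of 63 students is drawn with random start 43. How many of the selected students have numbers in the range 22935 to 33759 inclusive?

k = 37233/63 = 591
First selection ≥ 22935: 43 + ⌈(22935−43)/591⌉·591 = 43 + 39×591 = 23092
Last selection ≤ 33759: 43 + ⌊(33759−43)/591⌋·591 = 43 + 57×591 = 33730
Count = 57 − 39 + 1 = 19

19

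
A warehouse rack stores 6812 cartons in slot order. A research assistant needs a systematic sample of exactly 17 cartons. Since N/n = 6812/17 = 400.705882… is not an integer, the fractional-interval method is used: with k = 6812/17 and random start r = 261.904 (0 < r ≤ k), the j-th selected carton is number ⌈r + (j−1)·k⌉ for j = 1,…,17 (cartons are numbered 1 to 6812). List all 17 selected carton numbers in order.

j=1: r + 0k = 261.904 → ⌈·⌉ = 262
j=2: r + 1k = 662.609882… → ⌈·⌉ = 663
j=3: r + 2k = 1063.315764… → ⌈·⌉ = 1064
j=4: r + 3k = 1464.021647… → ⌈·⌉ = 1465
j=5: r + 4k = 1864.727529… → ⌈·⌉ = 1865
j=6: r + 5k = 2265.433411… → ⌈·⌉ = 2266
j=7: r + 6k = 2666.139294… → ⌈·⌉ = 2667
j=8: r + 7k = 3066.845176… → ⌈·⌉ = 3067
j=9: r + 8k = 3467.551058… → ⌈·⌉ = 3468
j=10: r + 9k = 3868.256941… → ⌈·⌉ = 3869
j=11: r + 10k = 4268.962823… → ⌈·⌉ = 4269
j=12: r + 11k = 4669.668705… → ⌈·⌉ = 4670
j=13: r + 12k = 5070.374588… → ⌈·⌉ = 5071
j=14: r + 13k = 5471.080470… → ⌈·⌉ = 5472
j=15: r + 14k = 5871.786352… → ⌈·⌉ = 5872
j=16: r + 15k = 6272.492235… → ⌈·⌉ = 6273
j=17: r + 16k = 6673.198117… → ⌈·⌉ = 6674

262, 663, 1064, 1465, 1865, 2266, 2667, 3067, 3468, 3869, 4269, 4670, 5071, 5472, 5872, 6273, 6674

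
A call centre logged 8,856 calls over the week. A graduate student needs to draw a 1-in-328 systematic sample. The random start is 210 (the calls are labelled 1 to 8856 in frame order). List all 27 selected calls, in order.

210, 538, 866, 1194, 1522, 1850, 2178, 2506, 2834, 3162, 3490, 3818, 4146, 4474, 4802, 5130, 5458, 5786, 6114, 6442, 6770, 7098, 7426, 7754, 8082, 8410, 8738

call 1: 210
call 2: 210 + 328 = 538
call 3: 538 + 328 = 866
call 4: 866 + 328 = 1194
call 5: 1194 + 328 = 1522
call 6: 1522 + 328 = 1850
call 7: 1850 + 328 = 2178
call 8: 2178 + 328 = 2506
call 9: 2506 + 328 = 2834
call 10: 2834 + 328 = 3162
call 11: 3162 + 328 = 3490
call 12: 3490 + 328 = 3818
call 13: 3818 + 328 = 4146
call 14: 4146 + 328 = 4474
call 15: 4474 + 328 = 4802
call 16: 4802 + 328 = 5130
call 17: 5130 + 328 = 5458
call 18: 5458 + 328 = 5786
call 19: 5786 + 328 = 6114
call 20: 6114 + 328 = 6442
call 21: 6442 + 328 = 6770
call 22: 6770 + 328 = 7098
call 23: 7098 + 328 = 7426
call 24: 7426 + 328 = 7754
call 25: 7754 + 328 = 8082
call 26: 8082 + 328 = 8410
call 27: 8410 + 328 = 8738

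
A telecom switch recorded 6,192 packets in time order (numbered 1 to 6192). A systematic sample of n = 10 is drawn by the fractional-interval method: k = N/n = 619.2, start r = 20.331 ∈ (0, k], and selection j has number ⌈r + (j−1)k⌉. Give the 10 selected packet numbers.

j=1: r + 0k = 20.331 → ⌈·⌉ = 21
j=2: r + 1k = 639.531 → ⌈·⌉ = 640
j=3: r + 2k = 1258.731 → ⌈·⌉ = 1259
j=4: r + 3k = 1877.931 → ⌈·⌉ = 1878
j=5: r + 4k = 2497.131 → ⌈·⌉ = 2498
j=6: r + 5k = 3116.331 → ⌈·⌉ = 3117
j=7: r + 6k = 3735.531 → ⌈·⌉ = 3736
j=8: r + 7k = 4354.731 → ⌈·⌉ = 4355
j=9: r + 8k = 4973.931 → ⌈·⌉ = 4974
j=10: r + 9k = 5593.131 → ⌈·⌉ = 5594

21, 640, 1259, 1878, 2498, 3117, 3736, 4355, 4974, 5594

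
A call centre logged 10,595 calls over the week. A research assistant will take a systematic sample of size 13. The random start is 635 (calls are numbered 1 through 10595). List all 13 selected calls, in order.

k = N/n = 10595/13 = 815
call 1: 635
call 2: 635 + 815 = 1450
call 3: 1450 + 815 = 2265
call 4: 2265 + 815 = 3080
call 5: 3080 + 815 = 3895
call 6: 3895 + 815 = 4710
call 7: 4710 + 815 = 5525
call 8: 5525 + 815 = 6340
call 9: 6340 + 815 = 7155
call 10: 7155 + 815 = 7970
call 11: 7970 + 815 = 8785
call 12: 8785 + 815 = 9600
call 13: 9600 + 815 = 10415

635, 1450, 2265, 3080, 3895, 4710, 5525, 6340, 7155, 7970, 8785, 9600, 10415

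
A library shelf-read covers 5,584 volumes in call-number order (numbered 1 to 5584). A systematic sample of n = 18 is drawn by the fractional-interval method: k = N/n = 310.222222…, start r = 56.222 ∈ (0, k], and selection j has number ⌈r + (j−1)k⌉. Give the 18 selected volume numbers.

j=1: r + 0k = 56.222 → ⌈·⌉ = 57
j=2: r + 1k = 366.444222… → ⌈·⌉ = 367
j=3: r + 2k = 676.666444… → ⌈·⌉ = 677
j=4: r + 3k = 986.888666… → ⌈·⌉ = 987
j=5: r + 4k = 1297.110888… → ⌈·⌉ = 1298
j=6: r + 5k = 1607.333111… → ⌈·⌉ = 1608
j=7: r + 6k = 1917.555333… → ⌈·⌉ = 1918
j=8: r + 7k = 2227.777555… → ⌈·⌉ = 2228
j=9: r + 8k = 2537.999777… → ⌈·⌉ = 2538
j=10: r + 9k = 2848.222 → ⌈·⌉ = 2849
j=11: r + 10k = 3158.444222… → ⌈·⌉ = 3159
j=12: r + 11k = 3468.666444… → ⌈·⌉ = 3469
j=13: r + 12k = 3778.888666… → ⌈·⌉ = 3779
j=14: r + 13k = 4089.110888… → ⌈·⌉ = 4090
j=15: r + 14k = 4399.333111… → ⌈·⌉ = 4400
j=16: r + 15k = 4709.555333… → ⌈·⌉ = 4710
j=17: r + 16k = 5019.777555… → ⌈·⌉ = 5020
j=18: r + 17k = 5329.999777… → ⌈·⌉ = 5330

57, 367, 677, 987, 1298, 1608, 1918, 2228, 2538, 2849, 3159, 3469, 3779, 4090, 4400, 4710, 5020, 5330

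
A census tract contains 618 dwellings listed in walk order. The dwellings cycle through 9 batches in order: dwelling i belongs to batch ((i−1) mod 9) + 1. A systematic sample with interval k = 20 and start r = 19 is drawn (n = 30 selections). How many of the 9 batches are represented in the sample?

9

Consecutive selections differ by k = 20, so their batch numbers differ by 20 mod 9 = 2.
gcd(20, 9) = 1, so the sample visits 9/1 = 9 distinct residues mod 9.
Start 19 is batch 1; the batches hit are 1, 2, 3, 4, 5, 6, 7, 8, 9.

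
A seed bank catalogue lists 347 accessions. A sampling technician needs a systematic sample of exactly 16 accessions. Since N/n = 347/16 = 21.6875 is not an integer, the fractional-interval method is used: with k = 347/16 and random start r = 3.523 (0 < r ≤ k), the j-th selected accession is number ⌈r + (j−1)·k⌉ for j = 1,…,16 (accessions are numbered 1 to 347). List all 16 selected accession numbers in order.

j=1: r + 0k = 3.523 → ⌈·⌉ = 4
j=2: r + 1k = 25.2105 → ⌈·⌉ = 26
j=3: r + 2k = 46.898 → ⌈·⌉ = 47
j=4: r + 3k = 68.5855 → ⌈·⌉ = 69
j=5: r + 4k = 90.273 → ⌈·⌉ = 91
j=6: r + 5k = 111.9605 → ⌈·⌉ = 112
j=7: r + 6k = 133.648 → ⌈·⌉ = 134
j=8: r + 7k = 155.3355 → ⌈·⌉ = 156
j=9: r + 8k = 177.023 → ⌈·⌉ = 178
j=10: r + 9k = 198.7105 → ⌈·⌉ = 199
j=11: r + 10k = 220.398 → ⌈·⌉ = 221
j=12: r + 11k = 242.0855 → ⌈·⌉ = 243
j=13: r + 12k = 263.773 → ⌈·⌉ = 264
j=14: r + 13k = 285.4605 → ⌈·⌉ = 286
j=15: r + 14k = 307.148 → ⌈·⌉ = 308
j=16: r + 15k = 328.8355 → ⌈·⌉ = 329

4, 26, 47, 69, 91, 112, 134, 156, 178, 199, 221, 243, 264, 286, 308, 329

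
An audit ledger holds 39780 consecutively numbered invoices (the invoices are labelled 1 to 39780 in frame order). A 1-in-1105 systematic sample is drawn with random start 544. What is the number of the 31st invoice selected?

k = 1105
31st selection = r + (31−1)·k = 544 + 30×1105 = 544 + 33150 = 33694

33694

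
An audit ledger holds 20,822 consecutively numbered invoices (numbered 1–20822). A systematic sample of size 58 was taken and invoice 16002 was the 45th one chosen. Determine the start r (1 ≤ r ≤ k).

k = 20822/58 = 359
r = 16002 − (45−1)×359 = 16002 − 15796 = 206

206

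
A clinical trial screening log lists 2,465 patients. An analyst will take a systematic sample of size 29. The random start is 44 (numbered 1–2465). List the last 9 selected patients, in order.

k = N/n = 2465/29 = 85
21st selection = 44 + 20×85 = 1744
22nd: 1744 + 85 = 1829
23rd: 1829 + 85 = 1914
24th: 1914 + 85 = 1999
25th: 1999 + 85 = 2084
26th: 2084 + 85 = 2169
27th: 2169 + 85 = 2254
28th: 2254 + 85 = 2339
29th: 2339 + 85 = 2424

1744, 1829, 1914, 1999, 2084, 2169, 2254, 2339, 2424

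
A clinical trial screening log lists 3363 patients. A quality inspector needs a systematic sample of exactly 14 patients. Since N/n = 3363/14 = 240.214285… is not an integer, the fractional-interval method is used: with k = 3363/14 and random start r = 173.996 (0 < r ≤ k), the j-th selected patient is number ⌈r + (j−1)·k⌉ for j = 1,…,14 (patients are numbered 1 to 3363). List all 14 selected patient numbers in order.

174, 415, 655, 895, 1135, 1376, 1616, 1856, 2096, 2336, 2577, 2817, 3057, 3297

j=1: r + 0k = 173.996 → ⌈·⌉ = 174
j=2: r + 1k = 414.210285… → ⌈·⌉ = 415
j=3: r + 2k = 654.424571… → ⌈·⌉ = 655
j=4: r + 3k = 894.638857… → ⌈·⌉ = 895
j=5: r + 4k = 1134.853142… → ⌈·⌉ = 1135
j=6: r + 5k = 1375.067428… → ⌈·⌉ = 1376
j=7: r + 6k = 1615.281714… → ⌈·⌉ = 1616
j=8: r + 7k = 1855.496 → ⌈·⌉ = 1856
j=9: r + 8k = 2095.710285… → ⌈·⌉ = 2096
j=10: r + 9k = 2335.924571… → ⌈·⌉ = 2336
j=11: r + 10k = 2576.138857… → ⌈·⌉ = 2577
j=12: r + 11k = 2816.353142… → ⌈·⌉ = 2817
j=13: r + 12k = 3056.567428… → ⌈·⌉ = 3057
j=14: r + 13k = 3296.781714… → ⌈·⌉ = 3297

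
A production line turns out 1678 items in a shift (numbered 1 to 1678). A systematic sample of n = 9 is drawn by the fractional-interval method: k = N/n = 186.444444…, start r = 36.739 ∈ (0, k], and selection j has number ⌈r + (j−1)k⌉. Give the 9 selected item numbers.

j=1: r + 0k = 36.739 → ⌈·⌉ = 37
j=2: r + 1k = 223.183444… → ⌈·⌉ = 224
j=3: r + 2k = 409.627888… → ⌈·⌉ = 410
j=4: r + 3k = 596.072333… → ⌈·⌉ = 597
j=5: r + 4k = 782.516777… → ⌈·⌉ = 783
j=6: r + 5k = 968.961222… → ⌈·⌉ = 969
j=7: r + 6k = 1155.405666… → ⌈·⌉ = 1156
j=8: r + 7k = 1341.850111… → ⌈·⌉ = 1342
j=9: r + 8k = 1528.294555… → ⌈·⌉ = 1529

37, 224, 410, 597, 783, 969, 1156, 1342, 1529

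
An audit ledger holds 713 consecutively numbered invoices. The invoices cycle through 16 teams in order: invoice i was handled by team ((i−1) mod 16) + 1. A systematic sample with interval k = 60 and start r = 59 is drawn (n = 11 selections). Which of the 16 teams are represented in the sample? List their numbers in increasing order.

Consecutive selections differ by k = 60, so their team numbers differ by 60 mod 16 = 12.
gcd(60, 16) = 4, so the sample visits 16/4 = 4 distinct residues mod 16.
Start 59 is team 11; the teams hit are 3, 7, 11, 15.

3, 7, 11, 15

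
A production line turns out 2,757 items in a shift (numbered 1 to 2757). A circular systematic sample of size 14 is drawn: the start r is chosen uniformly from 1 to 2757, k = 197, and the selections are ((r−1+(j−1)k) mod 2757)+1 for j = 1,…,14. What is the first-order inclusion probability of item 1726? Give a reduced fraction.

For each position j, as r ranges over 1…2757 the j-th selection hits every item exactly once, so item 1726 is selected for exactly 14 of the 2757 starts.
Inclusion probability = 14/2757.

14/2757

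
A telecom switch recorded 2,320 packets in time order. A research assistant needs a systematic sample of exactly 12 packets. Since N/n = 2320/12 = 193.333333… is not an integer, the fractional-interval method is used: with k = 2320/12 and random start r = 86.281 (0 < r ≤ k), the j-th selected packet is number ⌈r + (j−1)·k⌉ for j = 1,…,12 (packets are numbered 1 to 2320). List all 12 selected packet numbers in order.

j=1: r + 0k = 86.281 → ⌈·⌉ = 87
j=2: r + 1k = 279.614333… → ⌈·⌉ = 280
j=3: r + 2k = 472.947666… → ⌈·⌉ = 473
j=4: r + 3k = 666.281 → ⌈·⌉ = 667
j=5: r + 4k = 859.614333… → ⌈·⌉ = 860
j=6: r + 5k = 1052.947666… → ⌈·⌉ = 1053
j=7: r + 6k = 1246.281 → ⌈·⌉ = 1247
j=8: r + 7k = 1439.614333… → ⌈·⌉ = 1440
j=9: r + 8k = 1632.947666… → ⌈·⌉ = 1633
j=10: r + 9k = 1826.281 → ⌈·⌉ = 1827
j=11: r + 10k = 2019.614333… → ⌈·⌉ = 2020
j=12: r + 11k = 2212.947666… → ⌈·⌉ = 2213

87, 280, 473, 667, 860, 1053, 1247, 1440, 1633, 1827, 2020, 2213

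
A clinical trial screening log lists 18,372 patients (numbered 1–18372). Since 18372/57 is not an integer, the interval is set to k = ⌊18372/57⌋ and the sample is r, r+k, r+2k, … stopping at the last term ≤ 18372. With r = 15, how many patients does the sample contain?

58

k = ⌊18372/57⌋ = 322
Achieved size = ⌊(18372 − 15)/322⌋ + 1 = ⌊18357/322⌋ + 1 = 57 + 1 = 58
(last selection: 15 + 57×322 = 18369 ≤ 18372; next would be 18691 > 18372)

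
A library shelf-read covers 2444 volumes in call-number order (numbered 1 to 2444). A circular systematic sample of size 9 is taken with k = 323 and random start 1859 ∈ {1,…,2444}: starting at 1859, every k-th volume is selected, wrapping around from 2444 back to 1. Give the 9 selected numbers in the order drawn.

Selection 1: 1859
Selection 2: 1859 + 323 = 2182
Selection 3: 2182 + 323 = 2505 → 2505 − 2444 = 61
Selection 4: 61 + 323 = 384
Selection 5: 384 + 323 = 707
Selection 6: 707 + 323 = 1030
Selection 7: 1030 + 323 = 1353
Selection 8: 1353 + 323 = 1676
Selection 9: 1676 + 323 = 1999

1859, 2182, 61, 384, 707, 1030, 1353, 1676, 1999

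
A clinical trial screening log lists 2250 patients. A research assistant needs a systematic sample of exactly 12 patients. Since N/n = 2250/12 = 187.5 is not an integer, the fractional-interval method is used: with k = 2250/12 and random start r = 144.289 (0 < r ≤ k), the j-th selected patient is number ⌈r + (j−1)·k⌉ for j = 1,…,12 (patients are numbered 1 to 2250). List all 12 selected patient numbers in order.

j=1: r + 0k = 144.289 → ⌈·⌉ = 145
j=2: r + 1k = 331.789 → ⌈·⌉ = 332
j=3: r + 2k = 519.289 → ⌈·⌉ = 520
j=4: r + 3k = 706.789 → ⌈·⌉ = 707
j=5: r + 4k = 894.289 → ⌈·⌉ = 895
j=6: r + 5k = 1081.789 → ⌈·⌉ = 1082
j=7: r + 6k = 1269.289 → ⌈·⌉ = 1270
j=8: r + 7k = 1456.789 → ⌈·⌉ = 1457
j=9: r + 8k = 1644.289 → ⌈·⌉ = 1645
j=10: r + 9k = 1831.789 → ⌈·⌉ = 1832
j=11: r + 10k = 2019.289 → ⌈·⌉ = 2020
j=12: r + 11k = 2206.789 → ⌈·⌉ = 2207

145, 332, 520, 707, 895, 1082, 1270, 1457, 1645, 1832, 2020, 2207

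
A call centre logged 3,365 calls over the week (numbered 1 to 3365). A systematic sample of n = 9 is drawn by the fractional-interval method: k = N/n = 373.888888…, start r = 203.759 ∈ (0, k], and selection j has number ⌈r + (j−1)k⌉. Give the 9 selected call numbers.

204, 578, 952, 1326, 1700, 2074, 2448, 2821, 3195

j=1: r + 0k = 203.759 → ⌈·⌉ = 204
j=2: r + 1k = 577.647888… → ⌈·⌉ = 578
j=3: r + 2k = 951.536777… → ⌈·⌉ = 952
j=4: r + 3k = 1325.425666… → ⌈·⌉ = 1326
j=5: r + 4k = 1699.314555… → ⌈·⌉ = 1700
j=6: r + 5k = 2073.203444… → ⌈·⌉ = 2074
j=7: r + 6k = 2447.092333… → ⌈·⌉ = 2448
j=8: r + 7k = 2820.981222… → ⌈·⌉ = 2821
j=9: r + 8k = 3194.870111… → ⌈·⌉ = 3195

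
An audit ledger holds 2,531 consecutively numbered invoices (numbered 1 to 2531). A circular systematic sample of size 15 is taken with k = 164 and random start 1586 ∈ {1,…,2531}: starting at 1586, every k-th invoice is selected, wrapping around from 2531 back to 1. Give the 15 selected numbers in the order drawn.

1586, 1750, 1914, 2078, 2242, 2406, 39, 203, 367, 531, 695, 859, 1023, 1187, 1351

Selection 1: 1586
Selection 2: 1586 + 164 = 1750
Selection 3: 1750 + 164 = 1914
Selection 4: 1914 + 164 = 2078
Selection 5: 2078 + 164 = 2242
Selection 6: 2242 + 164 = 2406
Selection 7: 2406 + 164 = 2570 → 2570 − 2531 = 39
Selection 8: 39 + 164 = 203
Selection 9: 203 + 164 = 367
Selection 10: 367 + 164 = 531
Selection 11: 531 + 164 = 695
Selection 12: 695 + 164 = 859
Selection 13: 859 + 164 = 1023
Selection 14: 1023 + 164 = 1187
Selection 15: 1187 + 164 = 1351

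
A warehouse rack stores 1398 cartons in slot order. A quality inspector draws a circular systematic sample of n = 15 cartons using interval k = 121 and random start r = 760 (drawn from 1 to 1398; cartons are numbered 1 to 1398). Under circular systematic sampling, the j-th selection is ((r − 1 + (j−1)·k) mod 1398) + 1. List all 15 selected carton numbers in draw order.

760, 881, 1002, 1123, 1244, 1365, 88, 209, 330, 451, 572, 693, 814, 935, 1056

Selection 1: 760
Selection 2: 760 + 121 = 881
Selection 3: 881 + 121 = 1002
Selection 4: 1002 + 121 = 1123
Selection 5: 1123 + 121 = 1244
Selection 6: 1244 + 121 = 1365
Selection 7: 1365 + 121 = 1486 → 1486 − 1398 = 88
Selection 8: 88 + 121 = 209
Selection 9: 209 + 121 = 330
Selection 10: 330 + 121 = 451
Selection 11: 451 + 121 = 572
Selection 12: 572 + 121 = 693
Selection 13: 693 + 121 = 814
Selection 14: 814 + 121 = 935
Selection 15: 935 + 121 = 1056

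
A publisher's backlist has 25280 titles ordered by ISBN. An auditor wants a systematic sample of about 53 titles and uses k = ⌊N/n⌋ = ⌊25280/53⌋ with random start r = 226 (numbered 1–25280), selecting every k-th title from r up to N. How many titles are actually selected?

53

k = ⌊25280/53⌋ = 476
Achieved size = ⌊(25280 − 226)/476⌋ + 1 = ⌊25054/476⌋ + 1 = 52 + 1 = 53
(last selection: 226 + 52×476 = 24978 ≤ 25280; next would be 25454 > 25280)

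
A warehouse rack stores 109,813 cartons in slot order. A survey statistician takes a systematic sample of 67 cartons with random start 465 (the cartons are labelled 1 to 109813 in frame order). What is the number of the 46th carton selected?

74220

k = 109813/67 = 1639
46th selection = r + (46−1)·k = 465 + 45×1639 = 465 + 73755 = 74220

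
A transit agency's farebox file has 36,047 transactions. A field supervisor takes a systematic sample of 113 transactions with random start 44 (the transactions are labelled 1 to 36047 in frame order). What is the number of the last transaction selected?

k = 36047/113 = 319
113th selection = r + (113−1)·k = 44 + 112×319 = 44 + 35728 = 35772

35772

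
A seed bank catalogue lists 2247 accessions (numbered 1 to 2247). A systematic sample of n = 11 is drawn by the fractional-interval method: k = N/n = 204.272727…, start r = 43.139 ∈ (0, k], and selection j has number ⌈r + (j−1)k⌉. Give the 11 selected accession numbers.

j=1: r + 0k = 43.139 → ⌈·⌉ = 44
j=2: r + 1k = 247.411727… → ⌈·⌉ = 248
j=3: r + 2k = 451.684454… → ⌈·⌉ = 452
j=4: r + 3k = 655.957181… → ⌈·⌉ = 656
j=5: r + 4k = 860.229909… → ⌈·⌉ = 861
j=6: r + 5k = 1064.502636… → ⌈·⌉ = 1065
j=7: r + 6k = 1268.775363… → ⌈·⌉ = 1269
j=8: r + 7k = 1473.048090… → ⌈·⌉ = 1474
j=9: r + 8k = 1677.320818… → ⌈·⌉ = 1678
j=10: r + 9k = 1881.593545… → ⌈·⌉ = 1882
j=11: r + 10k = 2085.866272… → ⌈·⌉ = 2086

44, 248, 452, 656, 861, 1065, 1269, 1474, 1678, 1882, 2086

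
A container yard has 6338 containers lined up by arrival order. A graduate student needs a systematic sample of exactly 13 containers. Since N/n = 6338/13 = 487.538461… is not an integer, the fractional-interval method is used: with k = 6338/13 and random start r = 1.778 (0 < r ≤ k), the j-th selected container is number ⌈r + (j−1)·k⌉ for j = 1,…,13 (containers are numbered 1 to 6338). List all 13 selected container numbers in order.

j=1: r + 0k = 1.778 → ⌈·⌉ = 2
j=2: r + 1k = 489.316461… → ⌈·⌉ = 490
j=3: r + 2k = 976.854923… → ⌈·⌉ = 977
j=4: r + 3k = 1464.393384… → ⌈·⌉ = 1465
j=5: r + 4k = 1951.931846… → ⌈·⌉ = 1952
j=6: r + 5k = 2439.470307… → ⌈·⌉ = 2440
j=7: r + 6k = 2927.008769… → ⌈·⌉ = 2928
j=8: r + 7k = 3414.547230… → ⌈·⌉ = 3415
j=9: r + 8k = 3902.085692… → ⌈·⌉ = 3903
j=10: r + 9k = 4389.624153… → ⌈·⌉ = 4390
j=11: r + 10k = 4877.162615… → ⌈·⌉ = 4878
j=12: r + 11k = 5364.701076… → ⌈·⌉ = 5365
j=13: r + 12k = 5852.239538… → ⌈·⌉ = 5853

2, 490, 977, 1465, 1952, 2440, 2928, 3415, 3903, 4390, 4878, 5365, 5853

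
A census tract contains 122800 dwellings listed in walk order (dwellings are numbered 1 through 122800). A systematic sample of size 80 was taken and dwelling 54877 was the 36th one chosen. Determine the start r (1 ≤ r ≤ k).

1152

k = 122800/80 = 1535
r = 54877 − (36−1)×1535 = 54877 − 53725 = 1152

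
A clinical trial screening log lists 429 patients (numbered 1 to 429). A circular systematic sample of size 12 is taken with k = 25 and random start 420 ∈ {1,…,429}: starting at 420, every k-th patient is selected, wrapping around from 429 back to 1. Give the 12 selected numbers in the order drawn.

Selection 1: 420
Selection 2: 420 + 25 = 445 → 445 − 429 = 16
Selection 3: 16 + 25 = 41
Selection 4: 41 + 25 = 66
Selection 5: 66 + 25 = 91
Selection 6: 91 + 25 = 116
Selection 7: 116 + 25 = 141
Selection 8: 141 + 25 = 166
Selection 9: 166 + 25 = 191
Selection 10: 191 + 25 = 216
Selection 11: 216 + 25 = 241
Selection 12: 241 + 25 = 266

420, 16, 41, 66, 91, 116, 141, 166, 191, 216, 241, 266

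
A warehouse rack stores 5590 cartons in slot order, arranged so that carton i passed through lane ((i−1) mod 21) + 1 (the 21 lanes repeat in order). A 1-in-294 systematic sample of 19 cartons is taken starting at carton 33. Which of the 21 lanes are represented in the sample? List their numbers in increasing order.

12

Consecutive selections differ by k = 294, so their lane numbers differ by 294 mod 21 = 0.
gcd(294, 21) = 21, so the sample visits 21/21 = 1 distinct residues mod 21.
Start 33 is lane 12; the lanes hit are 12.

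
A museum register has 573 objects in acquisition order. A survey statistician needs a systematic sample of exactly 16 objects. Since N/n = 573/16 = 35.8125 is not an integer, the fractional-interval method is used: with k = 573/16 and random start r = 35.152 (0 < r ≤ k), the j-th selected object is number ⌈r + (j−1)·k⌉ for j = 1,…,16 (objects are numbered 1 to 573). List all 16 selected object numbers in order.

j=1: r + 0k = 35.152 → ⌈·⌉ = 36
j=2: r + 1k = 70.9645 → ⌈·⌉ = 71
j=3: r + 2k = 106.777 → ⌈·⌉ = 107
j=4: r + 3k = 142.5895 → ⌈·⌉ = 143
j=5: r + 4k = 178.402 → ⌈·⌉ = 179
j=6: r + 5k = 214.2145 → ⌈·⌉ = 215
j=7: r + 6k = 250.027 → ⌈·⌉ = 251
j=8: r + 7k = 285.8395 → ⌈·⌉ = 286
j=9: r + 8k = 321.652 → ⌈·⌉ = 322
j=10: r + 9k = 357.4645 → ⌈·⌉ = 358
j=11: r + 10k = 393.277 → ⌈·⌉ = 394
j=12: r + 11k = 429.0895 → ⌈·⌉ = 430
j=13: r + 12k = 464.902 → ⌈·⌉ = 465
j=14: r + 13k = 500.7145 → ⌈·⌉ = 501
j=15: r + 14k = 536.527 → ⌈·⌉ = 537
j=16: r + 15k = 572.3395 → ⌈·⌉ = 573

36, 71, 107, 143, 179, 215, 251, 286, 322, 358, 394, 430, 465, 501, 537, 573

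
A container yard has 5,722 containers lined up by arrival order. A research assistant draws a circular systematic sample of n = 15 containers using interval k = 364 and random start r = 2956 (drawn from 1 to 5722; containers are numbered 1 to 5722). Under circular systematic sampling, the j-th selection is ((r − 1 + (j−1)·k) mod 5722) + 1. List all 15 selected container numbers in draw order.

Selection 1: 2956
Selection 2: 2956 + 364 = 3320
Selection 3: 3320 + 364 = 3684
Selection 4: 3684 + 364 = 4048
Selection 5: 4048 + 364 = 4412
Selection 6: 4412 + 364 = 4776
Selection 7: 4776 + 364 = 5140
Selection 8: 5140 + 364 = 5504
Selection 9: 5504 + 364 = 5868 → 5868 − 5722 = 146
Selection 10: 146 + 364 = 510
Selection 11: 510 + 364 = 874
Selection 12: 874 + 364 = 1238
Selection 13: 1238 + 364 = 1602
Selection 14: 1602 + 364 = 1966
Selection 15: 1966 + 364 = 2330

2956, 3320, 3684, 4048, 4412, 4776, 5140, 5504, 146, 510, 874, 1238, 1602, 1966, 2330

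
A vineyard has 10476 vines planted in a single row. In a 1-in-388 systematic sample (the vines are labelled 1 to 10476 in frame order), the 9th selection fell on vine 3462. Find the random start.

358

k = 388
r = 3462 − (9−1)×388 = 3462 − 3104 = 358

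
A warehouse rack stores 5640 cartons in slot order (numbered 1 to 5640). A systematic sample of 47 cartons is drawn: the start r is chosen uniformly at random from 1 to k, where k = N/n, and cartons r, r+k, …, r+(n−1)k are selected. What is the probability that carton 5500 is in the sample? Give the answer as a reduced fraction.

1/120

k = 5640/47 = 120.
Carton 5500 is selected iff r ≡ 5500 (mod 120); exactly one such r in {1,…,120}.
Inclusion probability = 1/120.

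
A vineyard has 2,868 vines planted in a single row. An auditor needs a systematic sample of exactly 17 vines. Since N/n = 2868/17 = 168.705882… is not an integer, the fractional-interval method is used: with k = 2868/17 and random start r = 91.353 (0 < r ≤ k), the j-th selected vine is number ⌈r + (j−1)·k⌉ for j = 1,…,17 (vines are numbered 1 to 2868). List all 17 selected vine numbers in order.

92, 261, 429, 598, 767, 935, 1104, 1273, 1442, 1610, 1779, 1948, 2116, 2285, 2454, 2622, 2791

j=1: r + 0k = 91.353 → ⌈·⌉ = 92
j=2: r + 1k = 260.058882… → ⌈·⌉ = 261
j=3: r + 2k = 428.764764… → ⌈·⌉ = 429
j=4: r + 3k = 597.470647… → ⌈·⌉ = 598
j=5: r + 4k = 766.176529… → ⌈·⌉ = 767
j=6: r + 5k = 934.882411… → ⌈·⌉ = 935
j=7: r + 6k = 1103.588294… → ⌈·⌉ = 1104
j=8: r + 7k = 1272.294176… → ⌈·⌉ = 1273
j=9: r + 8k = 1441.000058… → ⌈·⌉ = 1442
j=10: r + 9k = 1609.705941… → ⌈·⌉ = 1610
j=11: r + 10k = 1778.411823… → ⌈·⌉ = 1779
j=12: r + 11k = 1947.117705… → ⌈·⌉ = 1948
j=13: r + 12k = 2115.823588… → ⌈·⌉ = 2116
j=14: r + 13k = 2284.529470… → ⌈·⌉ = 2285
j=15: r + 14k = 2453.235352… → ⌈·⌉ = 2454
j=16: r + 15k = 2621.941235… → ⌈·⌉ = 2622
j=17: r + 16k = 2790.647117… → ⌈·⌉ = 2791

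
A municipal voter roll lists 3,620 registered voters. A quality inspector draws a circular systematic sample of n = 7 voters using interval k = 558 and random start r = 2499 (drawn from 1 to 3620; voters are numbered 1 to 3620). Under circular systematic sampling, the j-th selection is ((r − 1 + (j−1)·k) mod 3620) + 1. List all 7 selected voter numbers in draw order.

2499, 3057, 3615, 553, 1111, 1669, 2227

Selection 1: 2499
Selection 2: 2499 + 558 = 3057
Selection 3: 3057 + 558 = 3615
Selection 4: 3615 + 558 = 4173 → 4173 − 3620 = 553
Selection 5: 553 + 558 = 1111
Selection 6: 1111 + 558 = 1669
Selection 7: 1669 + 558 = 2227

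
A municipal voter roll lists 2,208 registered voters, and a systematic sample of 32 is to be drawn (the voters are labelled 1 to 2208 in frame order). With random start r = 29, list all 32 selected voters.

k = N/n = 2208/32 = 69
voter 1: 29
voter 2: 29 + 69 = 98
voter 3: 98 + 69 = 167
voter 4: 167 + 69 = 236
voter 5: 236 + 69 = 305
voter 6: 305 + 69 = 374
voter 7: 374 + 69 = 443
voter 8: 443 + 69 = 512
voter 9: 512 + 69 = 581
voter 10: 581 + 69 = 650
voter 11: 650 + 69 = 719
voter 12: 719 + 69 = 788
voter 13: 788 + 69 = 857
voter 14: 857 + 69 = 926
voter 15: 926 + 69 = 995
voter 16: 995 + 69 = 1064
voter 17: 1064 + 69 = 1133
voter 18: 1133 + 69 = 1202
voter 19: 1202 + 69 = 1271
voter 20: 1271 + 69 = 1340
voter 21: 1340 + 69 = 1409
voter 22: 1409 + 69 = 1478
voter 23: 1478 + 69 = 1547
voter 24: 1547 + 69 = 1616
voter 25: 1616 + 69 = 1685
voter 26: 1685 + 69 = 1754
voter 27: 1754 + 69 = 1823
voter 28: 1823 + 69 = 1892
voter 29: 1892 + 69 = 1961
voter 30: 1961 + 69 = 2030
voter 31: 2030 + 69 = 2099
voter 32: 2099 + 69 = 2168

29, 98, 167, 236, 305, 374, 443, 512, 581, 650, 719, 788, 857, 926, 995, 1064, 1133, 1202, 1271, 1340, 1409, 1478, 1547, 1616, 1685, 1754, 1823, 1892, 1961, 2030, 2099, 2168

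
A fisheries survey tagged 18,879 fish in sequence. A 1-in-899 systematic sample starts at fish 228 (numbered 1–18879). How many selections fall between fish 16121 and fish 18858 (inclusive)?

k = 899
First selection ≥ 16121: 228 + ⌈(16121−228)/899⌉·899 = 228 + 18×899 = 16410
Last selection ≤ 18858: 228 + ⌊(18858−228)/899⌋·899 = 228 + 20×899 = 18208
Count = 20 − 18 + 1 = 3

3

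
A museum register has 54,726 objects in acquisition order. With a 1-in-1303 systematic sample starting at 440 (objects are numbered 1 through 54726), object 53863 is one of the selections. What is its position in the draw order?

k = 1303
position = (53863 − 440)/1303 + 1 = 53423/1303 + 1 = 41 + 1 = 42

42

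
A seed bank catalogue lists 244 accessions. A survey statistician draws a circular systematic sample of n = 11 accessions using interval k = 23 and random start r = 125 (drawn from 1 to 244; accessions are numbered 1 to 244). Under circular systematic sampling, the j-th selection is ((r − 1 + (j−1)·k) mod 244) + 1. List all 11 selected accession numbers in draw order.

Selection 1: 125
Selection 2: 125 + 23 = 148
Selection 3: 148 + 23 = 171
Selection 4: 171 + 23 = 194
Selection 5: 194 + 23 = 217
Selection 6: 217 + 23 = 240
Selection 7: 240 + 23 = 263 → 263 − 244 = 19
Selection 8: 19 + 23 = 42
Selection 9: 42 + 23 = 65
Selection 10: 65 + 23 = 88
Selection 11: 88 + 23 = 111

125, 148, 171, 194, 217, 240, 19, 42, 65, 88, 111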